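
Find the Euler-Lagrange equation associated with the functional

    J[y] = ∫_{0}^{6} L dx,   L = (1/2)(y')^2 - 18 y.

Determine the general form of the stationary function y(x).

The Lagrangian is L = (1/2)(y')^2 - 18 y.
∂L/∂y = -18.
∂L/∂y' = y'.
The Euler-Lagrange equation d/dx(∂L/∂y') − ∂L/∂y = 0 becomes:
    y'' + 18 = 0
General solution: y(x) = -9 x^2 + A x + B, where A and B are arbitrary constants fixed by the endpoint conditions.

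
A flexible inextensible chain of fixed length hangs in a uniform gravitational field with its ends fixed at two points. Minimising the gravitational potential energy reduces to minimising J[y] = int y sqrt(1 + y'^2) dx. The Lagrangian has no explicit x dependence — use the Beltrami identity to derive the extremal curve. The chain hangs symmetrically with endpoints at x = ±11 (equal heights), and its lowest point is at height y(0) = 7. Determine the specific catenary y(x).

The Lagrangian L(y, y') = y sqrt(1 + y'^2) has no explicit x dependence, so the Beltrami identity applies:
    L − y' ∂L/∂y' = C.
Compute ∂L/∂y' = y · y' / sqrt(1 + y'^2). Then
    L − y' ∂L/∂y'
    = y sqrt(1 + y'^2) − y · y'^2 / sqrt(1 + y'^2)
    = y (1 + y'^2 − y'^2) / sqrt(1 + y'^2)
    = y / sqrt(1 + y'^2) = C.
Squaring gives y^2 = C^2 (1 + y'^2), i.e.
    y'^2 = y^2 / C^2 − 1.
Separating variables,
    dy / sqrt(y^2 − C^2) = dx / C,
and integrating gives arccosh(y / C) = (x − a)/C, so
    y(x) = C cosh((x − a)/C),
the catenary. The constants C and a are fixed by the two endpoint conditions (and, for the hanging-chain problem, the length constraint selects C).
Now fit the given data. The endpoints x = ±11 are symmetric at equal height, so the catenary is even about its minimum: a = 0 and y(x) = C cosh(x/C). The lowest point is y(0) = C cosh(0) = C, and we are told y(0) = 7, so C = 7. Therefore
    y(x) = 7 cosh(x/7),
and at the endpoints
    y(±11) = 7 cosh(11/7).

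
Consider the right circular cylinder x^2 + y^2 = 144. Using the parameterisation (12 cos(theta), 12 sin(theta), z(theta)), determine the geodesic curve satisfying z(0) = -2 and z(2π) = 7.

Parameterise the cylinder of radius R = 12 as
    r(θ) = (12 cos θ, 12 sin θ, z(θ)).
The arc-length element is
    ds = sqrt(144 + (dz/dθ)^2) dθ,
so the Lagrangian is L = sqrt(144 + z'^2).
L depends on z' only, not on z or θ, so ∂L/∂z = 0 and
    ∂L/∂z' = z' / sqrt(144 + z'^2).
The Euler-Lagrange equation gives
    d/dθ( z' / sqrt(144 + z'^2) ) = 0,
so z' is constant. Integrating once:
    z(θ) = a θ + b,
a helix on the cylinder (a straight line when the cylinder is unrolled). The constants a, b are determined by the endpoint conditions.
With endpoint conditions z(0) = -2 and z(2π) = 7: from z(0) = b we get b = -2, and a·2π + -2 = 7 gives a = 9/(2π), so
    z(θ) = (9/(2π)) θ − 2.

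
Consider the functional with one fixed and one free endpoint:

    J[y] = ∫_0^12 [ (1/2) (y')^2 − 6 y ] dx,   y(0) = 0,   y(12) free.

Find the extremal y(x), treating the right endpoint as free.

The Lagrangian L = (1/2) (y')^2 − 6 y gives
    ∂L/∂y = −6,   ∂L/∂y' = y'.
Euler-Lagrange: d/dx(y') − (−6) = 0, i.e. y'' + 6 = 0, so
    y(x) = −(6/2) x^2 + C1 x + C2.
Fixed left endpoint y(0) = 0 ⇒ C2 = 0.
The right endpoint x = 12 is free, so the natural (transversality) condition is ∂L/∂y' |_{x=12} = 0, i.e. y'(12) = 0.
Compute y'(x) = −6 x + C1, so y'(12) = −72 + C1 = 0 ⇒ C1 = 72.
Therefore the extremal is
    y(x) = −3 x^2 + 72 x.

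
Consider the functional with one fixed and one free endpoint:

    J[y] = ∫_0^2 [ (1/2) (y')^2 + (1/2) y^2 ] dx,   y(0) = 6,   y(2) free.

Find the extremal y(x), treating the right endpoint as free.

The Lagrangian L = (1/2) (y')^2 + (1/2) y^2 gives
    ∂L/∂y = 1 y,   ∂L/∂y' = y'.
Euler-Lagrange: y'' − y = 0.
With k = 1, the general solution is
    y(x) = A cosh(x) + B sinh(x).
Fixed left endpoint y(0) = 6 ⇒ A = 6.
The right endpoint x = 2 is free, so the natural (transversality) condition is ∂L/∂y' |_{x=2} = 0, i.e. y'(2) = 0.
Compute y'(x) = A k sinh(k x) + B k cosh(k x), so
    y'(2) = A k sinh(k·2) + B k cosh(k·2) = 0
    ⇒ B = −A tanh(k·2) = − 6 tanh(1·2).
Therefore the extremal is
    y(x) = 6 cosh(1 x) − 6 tanh(1·2) sinh(1 x).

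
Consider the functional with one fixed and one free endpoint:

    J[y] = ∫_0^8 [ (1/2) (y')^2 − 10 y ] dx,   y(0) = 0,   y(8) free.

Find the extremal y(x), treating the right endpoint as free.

The Lagrangian L = (1/2) (y')^2 − 10 y gives
    ∂L/∂y = −10,   ∂L/∂y' = y'.
Euler-Lagrange: d/dx(y') − (−10) = 0, i.e. y'' + 10 = 0, so
    y(x) = −(10/2) x^2 + C1 x + C2.
Fixed left endpoint y(0) = 0 ⇒ C2 = 0.
The right endpoint x = 8 is free, so the natural (transversality) condition is ∂L/∂y' |_{x=8} = 0, i.e. y'(8) = 0.
Compute y'(x) = −10 x + C1, so y'(8) = −80 + C1 = 0 ⇒ C1 = 80.
Therefore the extremal is
    y(x) = −5 x^2 + 80 x.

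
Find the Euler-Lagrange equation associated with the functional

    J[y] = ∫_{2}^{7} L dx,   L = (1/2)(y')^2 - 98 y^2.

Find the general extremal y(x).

The Lagrangian is L = (1/2)(y')^2 - 98 y^2.
∂L/∂y = -196y.
∂L/∂y' = y'.
The Euler-Lagrange equation d/dx(∂L/∂y') − ∂L/∂y = 0 becomes:
    y'' + 196 y = 0
General solution: y(x) = A sin(14x) + B cos(14x), where A and B are arbitrary constants fixed by the endpoint conditions.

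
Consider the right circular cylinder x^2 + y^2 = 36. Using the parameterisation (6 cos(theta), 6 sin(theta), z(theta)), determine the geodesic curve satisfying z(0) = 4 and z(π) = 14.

Parameterise the cylinder of radius R = 6 as
    r(θ) = (6 cos θ, 6 sin θ, z(θ)).
The arc-length element is
    ds = sqrt(36 + (dz/dθ)^2) dθ,
so the Lagrangian is L = sqrt(36 + z'^2).
L depends on z' only, not on z or θ, so ∂L/∂z = 0 and
    ∂L/∂z' = z' / sqrt(36 + z'^2).
The Euler-Lagrange equation gives
    d/dθ( z' / sqrt(36 + z'^2) ) = 0,
so z' is constant. Integrating once:
    z(θ) = a θ + b,
a helix on the cylinder (a straight line when the cylinder is unrolled). The constants a, b are determined by the endpoint conditions.
With endpoint conditions z(0) = 4 and z(π) = 14: from z(0) = b we get b = 4, and a·π + 4 = 14 gives a = 10/π, so
    z(θ) = (10/π) θ + 4.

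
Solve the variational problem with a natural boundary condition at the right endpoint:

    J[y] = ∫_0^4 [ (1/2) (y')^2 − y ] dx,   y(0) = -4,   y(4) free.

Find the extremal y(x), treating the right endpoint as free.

The Lagrangian L = (1/2) (y')^2 − y gives
    ∂L/∂y = −1,   ∂L/∂y' = y'.
Euler-Lagrange: d/dx(y') − (−1) = 0, i.e. y'' + 1 = 0, so
    y(x) = −(1/2) x^2 + C1 x + C2.
Fixed left endpoint y(0) = -4 ⇒ C2 = -4.
The right endpoint x = 4 is free, so the natural (transversality) condition is ∂L/∂y' |_{x=4} = 0, i.e. y'(4) = 0.
Compute y'(x) = −1 x + C1, so y'(4) = −4 + C1 = 0 ⇒ C1 = 4.
Therefore the extremal is
    y(x) = −x^2/2 + 4 x − 4.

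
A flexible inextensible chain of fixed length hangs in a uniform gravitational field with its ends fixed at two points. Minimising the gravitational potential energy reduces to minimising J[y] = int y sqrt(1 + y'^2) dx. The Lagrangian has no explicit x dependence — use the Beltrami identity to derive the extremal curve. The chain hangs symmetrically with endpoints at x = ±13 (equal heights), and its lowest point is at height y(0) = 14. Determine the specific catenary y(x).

The Lagrangian L(y, y') = y sqrt(1 + y'^2) has no explicit x dependence, so the Beltrami identity applies:
    L − y' ∂L/∂y' = C.
Compute ∂L/∂y' = y · y' / sqrt(1 + y'^2). Then
    L − y' ∂L/∂y'
    = y sqrt(1 + y'^2) − y · y'^2 / sqrt(1 + y'^2)
    = y (1 + y'^2 − y'^2) / sqrt(1 + y'^2)
    = y / sqrt(1 + y'^2) = C.
Squaring gives y^2 = C^2 (1 + y'^2), i.e.
    y'^2 = y^2 / C^2 − 1.
Separating variables,
    dy / sqrt(y^2 − C^2) = dx / C,
and integrating gives arccosh(y / C) = (x − a)/C, so
    y(x) = C cosh((x − a)/C),
the catenary. The constants C and a are fixed by the two endpoint conditions (and, for the hanging-chain problem, the length constraint selects C).
Now fit the given data. The endpoints x = ±13 are symmetric at equal height, so the catenary is even about its minimum: a = 0 and y(x) = C cosh(x/C). The lowest point is y(0) = C cosh(0) = C, and we are told y(0) = 14, so C = 14. Therefore
    y(x) = 14 cosh(x/14),
and at the endpoints
    y(±13) = 14 cosh(13/14).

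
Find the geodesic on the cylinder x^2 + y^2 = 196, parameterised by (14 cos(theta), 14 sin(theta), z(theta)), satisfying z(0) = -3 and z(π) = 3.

Parameterise the cylinder of radius R = 14 as
    r(θ) = (14 cos θ, 14 sin θ, z(θ)).
The arc-length element is
    ds = sqrt(196 + (dz/dθ)^2) dθ,
so the Lagrangian is L = sqrt(196 + z'^2).
L depends on z' only, not on z or θ, so ∂L/∂z = 0 and
    ∂L/∂z' = z' / sqrt(196 + z'^2).
The Euler-Lagrange equation gives
    d/dθ( z' / sqrt(196 + z'^2) ) = 0,
so z' is constant. Integrating once:
    z(θ) = a θ + b,
a helix on the cylinder (a straight line when the cylinder is unrolled). The constants a, b are determined by the endpoint conditions.
With endpoint conditions z(0) = -3 and z(π) = 3: from z(0) = b we get b = -3, and a·π + -3 = 3 gives a = 6/π, so
    z(θ) = (6/π) θ − 3.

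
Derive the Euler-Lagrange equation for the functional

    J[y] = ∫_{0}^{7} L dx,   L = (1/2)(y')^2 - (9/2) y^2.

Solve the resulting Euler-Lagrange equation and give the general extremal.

The Lagrangian is L = (1/2)(y')^2 - (9/2) y^2.
∂L/∂y = -9y.
∂L/∂y' = y'.
The Euler-Lagrange equation d/dx(∂L/∂y') − ∂L/∂y = 0 becomes:
    y'' + 9 y = 0
General solution: y(x) = A sin(3x) + B cos(3x), where A and B are arbitrary constants fixed by the endpoint conditions.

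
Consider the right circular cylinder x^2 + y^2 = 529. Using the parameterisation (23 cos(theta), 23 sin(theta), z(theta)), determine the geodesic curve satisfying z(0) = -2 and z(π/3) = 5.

Parameterise the cylinder of radius R = 23 as
    r(θ) = (23 cos θ, 23 sin θ, z(θ)).
The arc-length element is
    ds = sqrt(529 + (dz/dθ)^2) dθ,
so the Lagrangian is L = sqrt(529 + z'^2).
L depends on z' only, not on z or θ, so ∂L/∂z = 0 and
    ∂L/∂z' = z' / sqrt(529 + z'^2).
The Euler-Lagrange equation gives
    d/dθ( z' / sqrt(529 + z'^2) ) = 0,
so z' is constant. Integrating once:
    z(θ) = a θ + b,
a helix on the cylinder (a straight line when the cylinder is unrolled). The constants a, b are determined by the endpoint conditions.
With endpoint conditions z(0) = -2 and z(π/3) = 5: from z(0) = b we get b = -2, and a·π/3 + -2 = 5 gives a = 21/π, so
    z(θ) = (21/π) θ − 2.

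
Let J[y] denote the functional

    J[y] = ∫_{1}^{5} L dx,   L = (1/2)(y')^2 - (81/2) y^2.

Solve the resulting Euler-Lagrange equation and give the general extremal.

The Lagrangian is L = (1/2)(y')^2 - (81/2) y^2.
∂L/∂y = -81y.
∂L/∂y' = y'.
The Euler-Lagrange equation d/dx(∂L/∂y') − ∂L/∂y = 0 becomes:
    y'' + 81 y = 0
General solution: y(x) = A sin(9x) + B cos(9x), where A and B are arbitrary constants fixed by the endpoint conditions.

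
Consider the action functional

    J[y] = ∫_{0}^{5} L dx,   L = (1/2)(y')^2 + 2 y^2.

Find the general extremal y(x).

The Lagrangian is L = (1/2)(y')^2 + 2 y^2.
∂L/∂y = 4y.
∂L/∂y' = y'.
The Euler-Lagrange equation d/dx(∂L/∂y') − ∂L/∂y = 0 becomes:
    y'' - 4 y = 0
General solution: y(x) = A e^(2x) + B e^(-2x), where A and B are arbitrary constants fixed by the endpoint conditions.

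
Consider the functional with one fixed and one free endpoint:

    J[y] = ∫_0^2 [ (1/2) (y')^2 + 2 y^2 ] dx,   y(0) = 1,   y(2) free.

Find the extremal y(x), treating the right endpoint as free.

The Lagrangian L = (1/2) (y')^2 + 2 y^2 gives
    ∂L/∂y = 4 y,   ∂L/∂y' = y'.
Euler-Lagrange: y'' − 4 y = 0.
With k = 2, the general solution is
    y(x) = A cosh(2 x) + B sinh(2 x).
Fixed left endpoint y(0) = 1 ⇒ A = 1.
The right endpoint x = 2 is free, so the natural (transversality) condition is ∂L/∂y' |_{x=2} = 0, i.e. y'(2) = 0.
Compute y'(x) = A k sinh(k x) + B k cosh(k x), so
    y'(2) = A k sinh(k·2) + B k cosh(k·2) = 0
    ⇒ B = −A tanh(k·2) = − tanh(2·2).
Therefore the extremal is
    y(x) = cosh(2 x) − tanh(2·2) sinh(2 x).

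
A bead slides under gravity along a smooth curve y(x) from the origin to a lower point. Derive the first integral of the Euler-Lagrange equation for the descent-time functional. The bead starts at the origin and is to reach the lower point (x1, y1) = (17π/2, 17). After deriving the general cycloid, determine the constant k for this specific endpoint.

The Lagrangian L = sqrt((1 + y'^2) / y) has no explicit x dependence, so the Beltrami identity applies:
    L − y' ∂L/∂y' = C.
Compute ∂L/∂y' = y' / sqrt(y (1 + y'^2)).
Substitute:
    sqrt((1 + y'^2)/y) − y'·y' / sqrt(y (1 + y'^2))
    = (1 + y'^2) / sqrt(y (1 + y'^2)) − y'^2 / sqrt(y (1 + y'^2))
    = 1 / sqrt(y (1 + y'^2)) = C.
Squaring and rearranging gives the first integral
    y (1 + y'^2) = 1/C^2 =: k   (constant).
Solving this first-order ODE by the substitution
    y = (k/2)(1 − cos θ)
yields the cycloid parameterisation
    x(θ) = (k/2)(θ − sin θ),   y(θ) = (k/2)(1 − cos θ).
The constant k is fixed by the endpoint condition.
Now fit the given lower endpoint (x1, y1) = (17π/2, 17). At the bottom of the first arch (θ = π), the parametric equations give
    y(π) = (k/2)(1 − cos π) = k,
    x(π) = (k/2)(π − sin π) = kπ/2.
Matching y(π) = 17 gives k = 17, consistent with x(π) = 17π/2. Therefore the specific cycloid is
    x(θ) = (17/2)(θ − sin θ),   y(θ) = (17/2)(1 − cos θ).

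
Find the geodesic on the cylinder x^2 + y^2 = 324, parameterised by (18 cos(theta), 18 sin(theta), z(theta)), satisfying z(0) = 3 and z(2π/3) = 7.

Parameterise the cylinder of radius R = 18 as
    r(θ) = (18 cos θ, 18 sin θ, z(θ)).
The arc-length element is
    ds = sqrt(324 + (dz/dθ)^2) dθ,
so the Lagrangian is L = sqrt(324 + z'^2).
L depends on z' only, not on z or θ, so ∂L/∂z = 0 and
    ∂L/∂z' = z' / sqrt(324 + z'^2).
The Euler-Lagrange equation gives
    d/dθ( z' / sqrt(324 + z'^2) ) = 0,
so z' is constant. Integrating once:
    z(θ) = a θ + b,
a helix on the cylinder (a straight line when the cylinder is unrolled). The constants a, b are determined by the endpoint conditions.
With endpoint conditions z(0) = 3 and z(2π/3) = 7: from z(0) = b we get b = 3, and a·2π/3 + 3 = 7 gives a = 6/π, so
    z(θ) = (6/π) θ + 3.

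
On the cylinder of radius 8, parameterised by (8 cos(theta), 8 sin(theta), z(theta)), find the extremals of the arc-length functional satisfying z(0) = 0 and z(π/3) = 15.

Parameterise the cylinder of radius R = 8 as
    r(θ) = (8 cos θ, 8 sin θ, z(θ)).
The arc-length element is
    ds = sqrt(64 + (dz/dθ)^2) dθ,
so the Lagrangian is L = sqrt(64 + z'^2).
L depends on z' only, not on z or θ, so ∂L/∂z = 0 and
    ∂L/∂z' = z' / sqrt(64 + z'^2).
The Euler-Lagrange equation gives
    d/dθ( z' / sqrt(64 + z'^2) ) = 0,
so z' is constant. Integrating once:
    z(θ) = a θ + b,
a helix on the cylinder (a straight line when the cylinder is unrolled). The constants a, b are determined by the endpoint conditions.
With endpoint conditions z(0) = 0 and z(π/3) = 15: from z(0) = b we get b = 0, and a·π/3 + 0 = 15 gives a = 45/π, so
    z(θ) = (45/π) θ.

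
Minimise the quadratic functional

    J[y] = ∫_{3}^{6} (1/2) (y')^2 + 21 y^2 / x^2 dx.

The Lagrangian is L = (1/2) (y')^2 + 21 y^2 / x^2.
Compute ∂L/∂y = 42y/x^2, ∂L/∂y' = y'.
The Euler-Lagrange equation d/dx(∂L/∂y') − ∂L/∂y = 0 reduces to
    y'' − 42/x^2 · y = 0  (x > 0).
Its general solution is
    y(x) = A x^7 + B x^(-6),
with A, B fixed by the endpoint conditions.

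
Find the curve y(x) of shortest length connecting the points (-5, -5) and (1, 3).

Arc-length functional: J[y] = ∫ sqrt(1 + (y')^2) dx.
Lagrangian L = sqrt(1 + (y')^2) has no explicit y dependence, so ∂L/∂y = 0 and the Euler-Lagrange equation gives
    d/dx( y' / sqrt(1 + (y')^2) ) = 0  ⇒  y' / sqrt(1 + (y')^2) = const.
Hence y' is constant, so y(x) is affine.
Fitting the endpoints (-5, -5) and (1, 3):
    slope m = (3 − (-5)) / (1 − (-5)) = 4/3,
    intercept c = (-5) − m·(-5) = 5/3.
Extremal: y(x) = (4/3) x + 5/3.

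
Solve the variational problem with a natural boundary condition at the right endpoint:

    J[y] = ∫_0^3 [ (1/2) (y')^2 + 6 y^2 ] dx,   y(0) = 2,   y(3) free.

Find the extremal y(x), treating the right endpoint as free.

The Lagrangian L = (1/2) (y')^2 + 6 y^2 gives
    ∂L/∂y = 12 y,   ∂L/∂y' = y'.
Euler-Lagrange: y'' − 12 y = 0.
With k = sqrt(12), the general solution is
    y(x) = A cosh(sqrt(12) x) + B sinh(sqrt(12) x).
Fixed left endpoint y(0) = 2 ⇒ A = 2.
The right endpoint x = 3 is free, so the natural (transversality) condition is ∂L/∂y' |_{x=3} = 0, i.e. y'(3) = 0.
Compute y'(x) = A k sinh(k x) + B k cosh(k x), so
    y'(3) = A k sinh(k·3) + B k cosh(k·3) = 0
    ⇒ B = −A tanh(k·3) = − 2 tanh(sqrt(12)·3).
Therefore the extremal is
    y(x) = 2 cosh(sqrt(12) x) − 2 tanh(sqrt(12)·3) sinh(sqrt(12) x).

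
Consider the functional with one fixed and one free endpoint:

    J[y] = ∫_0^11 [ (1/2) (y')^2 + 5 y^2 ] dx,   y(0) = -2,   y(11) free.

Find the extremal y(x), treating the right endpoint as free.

The Lagrangian L = (1/2) (y')^2 + 5 y^2 gives
    ∂L/∂y = 10 y,   ∂L/∂y' = y'.
Euler-Lagrange: y'' − 10 y = 0.
With k = sqrt(10), the general solution is
    y(x) = A cosh(sqrt(10) x) + B sinh(sqrt(10) x).
Fixed left endpoint y(0) = -2 ⇒ A = -2.
The right endpoint x = 11 is free, so the natural (transversality) condition is ∂L/∂y' |_{x=11} = 0, i.e. y'(11) = 0.
Compute y'(x) = A k sinh(k x) + B k cosh(k x), so
    y'(11) = A k sinh(k·11) + B k cosh(k·11) = 0
    ⇒ B = −A tanh(k·11) = 2 tanh(sqrt(10)·11).
Therefore the extremal is
    y(x) = −2 cosh(sqrt(10) x) + 2 tanh(sqrt(10)·11) sinh(sqrt(10) x).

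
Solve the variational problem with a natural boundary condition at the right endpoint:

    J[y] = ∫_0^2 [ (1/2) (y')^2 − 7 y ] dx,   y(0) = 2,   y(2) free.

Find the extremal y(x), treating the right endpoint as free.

The Lagrangian L = (1/2) (y')^2 − 7 y gives
    ∂L/∂y = −7,   ∂L/∂y' = y'.
Euler-Lagrange: d/dx(y') − (−7) = 0, i.e. y'' + 7 = 0, so
    y(x) = −(7/2) x^2 + C1 x + C2.
Fixed left endpoint y(0) = 2 ⇒ C2 = 2.
The right endpoint x = 2 is free, so the natural (transversality) condition is ∂L/∂y' |_{x=2} = 0, i.e. y'(2) = 0.
Compute y'(x) = −7 x + C1, so y'(2) = −14 + C1 = 0 ⇒ C1 = 14.
Therefore the extremal is
    y(x) = −(7/2) x^2 + 14 x + 2.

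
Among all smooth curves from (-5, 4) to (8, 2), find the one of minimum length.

Arc-length functional: J[y] = ∫ sqrt(1 + (y')^2) dx.
Lagrangian L = sqrt(1 + (y')^2) has no explicit y dependence, so ∂L/∂y = 0 and the Euler-Lagrange equation gives
    d/dx( y' / sqrt(1 + (y')^2) ) = 0  ⇒  y' / sqrt(1 + (y')^2) = const.
Hence y' is constant, so y(x) is affine.
Fitting the endpoints (-5, 4) and (8, 2):
    slope m = (2 − 4) / (8 − (-5)) = -2/13,
    intercept c = 4 − m·(-5) = 42/13.
Extremal: y(x) = (-2/13) x + 42/13.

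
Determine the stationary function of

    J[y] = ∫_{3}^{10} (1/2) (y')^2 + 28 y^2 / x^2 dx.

The Lagrangian is L = (1/2) (y')^2 + 28 y^2 / x^2.
Compute ∂L/∂y = 56y/x^2, ∂L/∂y' = y'.
The Euler-Lagrange equation d/dx(∂L/∂y') − ∂L/∂y = 0 reduces to
    y'' − 56/x^2 · y = 0  (x > 0).
Its general solution is
    y(x) = A x^8 + B x^(-7),
with A, B fixed by the endpoint conditions.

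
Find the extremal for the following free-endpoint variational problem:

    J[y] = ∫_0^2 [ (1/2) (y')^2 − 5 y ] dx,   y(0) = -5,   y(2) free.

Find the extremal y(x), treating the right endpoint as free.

The Lagrangian L = (1/2) (y')^2 − 5 y gives
    ∂L/∂y = −5,   ∂L/∂y' = y'.
Euler-Lagrange: d/dx(y') − (−5) = 0, i.e. y'' + 5 = 0, so
    y(x) = −(5/2) x^2 + C1 x + C2.
Fixed left endpoint y(0) = -5 ⇒ C2 = -5.
The right endpoint x = 2 is free, so the natural (transversality) condition is ∂L/∂y' |_{x=2} = 0, i.e. y'(2) = 0.
Compute y'(x) = −5 x + C1, so y'(2) = −10 + C1 = 0 ⇒ C1 = 10.
Therefore the extremal is
    y(x) = −(5/2) x^2 + 10 x − 5.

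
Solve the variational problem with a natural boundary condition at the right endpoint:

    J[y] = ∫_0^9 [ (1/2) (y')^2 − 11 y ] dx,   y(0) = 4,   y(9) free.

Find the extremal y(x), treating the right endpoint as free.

The Lagrangian L = (1/2) (y')^2 − 11 y gives
    ∂L/∂y = −11,   ∂L/∂y' = y'.
Euler-Lagrange: d/dx(y') − (−11) = 0, i.e. y'' + 11 = 0, so
    y(x) = −(11/2) x^2 + C1 x + C2.
Fixed left endpoint y(0) = 4 ⇒ C2 = 4.
The right endpoint x = 9 is free, so the natural (transversality) condition is ∂L/∂y' |_{x=9} = 0, i.e. y'(9) = 0.
Compute y'(x) = −11 x + C1, so y'(9) = −99 + C1 = 0 ⇒ C1 = 99.
Therefore the extremal is
    y(x) = −(11/2) x^2 + 99 x + 4.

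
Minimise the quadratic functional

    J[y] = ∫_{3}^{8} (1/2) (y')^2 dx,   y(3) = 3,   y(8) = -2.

The Lagrangian is L = (1/2) (y')^2.
Compute ∂L/∂y = 0, ∂L/∂y' = y'.
The Euler-Lagrange equation d/dx(∂L/∂y') − ∂L/∂y = 0 reduces to
    y'' = 0.
Its general solution is
    y(x) = A x + B,
with A, B fixed by the endpoint conditions.
Applying the endpoint conditions y(3) = 3 and y(8) = -2: solve A·3 + B = 3 and A·8 + B = -2. Subtracting gives A(8 − 3) = -2 − 3, so A = -1, and B = 3 − A·3 = 6. Therefore
    y(x) = -x + 6.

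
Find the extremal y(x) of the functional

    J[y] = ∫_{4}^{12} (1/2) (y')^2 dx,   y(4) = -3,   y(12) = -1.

The Lagrangian is L = (1/2) (y')^2.
Compute ∂L/∂y = 0, ∂L/∂y' = y'.
The Euler-Lagrange equation d/dx(∂L/∂y') − ∂L/∂y = 0 reduces to
    y'' = 0.
Its general solution is
    y(x) = A x + B,
with A, B fixed by the endpoint conditions.
Applying the endpoint conditions y(4) = -3 and y(12) = -1: solve A·4 + B = -3 and A·12 + B = -1. Subtracting gives A(12 − 4) = -1 − -3, so A = 1/4, and B = -3 − A·4 = -4. Therefore
    y(x) = (1/4) x - 4.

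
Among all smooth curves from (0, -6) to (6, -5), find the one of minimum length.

Arc-length functional: J[y] = ∫ sqrt(1 + (y')^2) dx.
Lagrangian L = sqrt(1 + (y')^2) has no explicit y dependence, so ∂L/∂y = 0 and the Euler-Lagrange equation gives
    d/dx( y' / sqrt(1 + (y')^2) ) = 0  ⇒  y' / sqrt(1 + (y')^2) = const.
Hence y' is constant, so y(x) is affine.
Fitting the endpoints (0, -6) and (6, -5):
    slope m = ((-5) − (-6)) / (6 − 0) = 1/6,
    intercept c = (-6) − m·0 = -6.
Extremal: y(x) = (1/6) x - 6.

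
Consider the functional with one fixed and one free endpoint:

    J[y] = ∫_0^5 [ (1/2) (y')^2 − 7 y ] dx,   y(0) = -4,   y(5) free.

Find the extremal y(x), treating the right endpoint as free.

The Lagrangian L = (1/2) (y')^2 − 7 y gives
    ∂L/∂y = −7,   ∂L/∂y' = y'.
Euler-Lagrange: d/dx(y') − (−7) = 0, i.e. y'' + 7 = 0, so
    y(x) = −(7/2) x^2 + C1 x + C2.
Fixed left endpoint y(0) = -4 ⇒ C2 = -4.
The right endpoint x = 5 is free, so the natural (transversality) condition is ∂L/∂y' |_{x=5} = 0, i.e. y'(5) = 0.
Compute y'(x) = −7 x + C1, so y'(5) = −35 + C1 = 0 ⇒ C1 = 35.
Therefore the extremal is
    y(x) = −(7/2) x^2 + 35 x − 4.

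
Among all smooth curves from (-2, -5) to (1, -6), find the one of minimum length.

Arc-length functional: J[y] = ∫ sqrt(1 + (y')^2) dx.
Lagrangian L = sqrt(1 + (y')^2) has no explicit y dependence, so ∂L/∂y = 0 and the Euler-Lagrange equation gives
    d/dx( y' / sqrt(1 + (y')^2) ) = 0  ⇒  y' / sqrt(1 + (y')^2) = const.
Hence y' is constant, so y(x) is affine.
Fitting the endpoints (-2, -5) and (1, -6):
    slope m = ((-6) − (-5)) / (1 − (-2)) = -1/3,
    intercept c = (-5) − m·(-2) = -17/3.
Extremal: y(x) = (-1/3) x - 17/3.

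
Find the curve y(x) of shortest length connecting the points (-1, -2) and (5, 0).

Arc-length functional: J[y] = ∫ sqrt(1 + (y')^2) dx.
Lagrangian L = sqrt(1 + (y')^2) has no explicit y dependence, so ∂L/∂y = 0 and the Euler-Lagrange equation gives
    d/dx( y' / sqrt(1 + (y')^2) ) = 0  ⇒  y' / sqrt(1 + (y')^2) = const.
Hence y' is constant, so y(x) is affine.
Fitting the endpoints (-1, -2) and (5, 0):
    slope m = (0 − (-2)) / (5 − (-1)) = 1/3,
    intercept c = (-2) − m·(-1) = -5/3.
Extremal: y(x) = (1/3) x - 5/3.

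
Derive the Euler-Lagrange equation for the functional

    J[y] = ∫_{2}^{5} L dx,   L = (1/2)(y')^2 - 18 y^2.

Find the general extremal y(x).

The Lagrangian is L = (1/2)(y')^2 - 18 y^2.
∂L/∂y = -36y.
∂L/∂y' = y'.
The Euler-Lagrange equation d/dx(∂L/∂y') − ∂L/∂y = 0 becomes:
    y'' + 36 y = 0
General solution: y(x) = A sin(6x) + B cos(6x), where A and B are arbitrary constants fixed by the endpoint conditions.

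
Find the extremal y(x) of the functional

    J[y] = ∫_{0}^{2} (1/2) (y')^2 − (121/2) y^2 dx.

The Lagrangian is L = (1/2) (y')^2 − (121/2) y^2.
Compute ∂L/∂y = -121y, ∂L/∂y' = y'.
The Euler-Lagrange equation d/dx(∂L/∂y') − ∂L/∂y = 0 reduces to
    y'' + 121 y = 0.
Its general solution is
    y(x) = A sin(11x) + B cos(11x),
with A, B fixed by the endpoint conditions.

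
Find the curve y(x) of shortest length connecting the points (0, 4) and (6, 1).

Arc-length functional: J[y] = ∫ sqrt(1 + (y')^2) dx.
Lagrangian L = sqrt(1 + (y')^2) has no explicit y dependence, so ∂L/∂y = 0 and the Euler-Lagrange equation gives
    d/dx( y' / sqrt(1 + (y')^2) ) = 0  ⇒  y' / sqrt(1 + (y')^2) = const.
Hence y' is constant, so y(x) is affine.
Fitting the endpoints (0, 4) and (6, 1):
    slope m = (1 − 4) / (6 − 0) = -1/2,
    intercept c = 4 − m·0 = 4.
Extremal: y(x) = (-1/2) x + 4.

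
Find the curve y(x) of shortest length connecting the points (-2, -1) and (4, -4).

Arc-length functional: J[y] = ∫ sqrt(1 + (y')^2) dx.
Lagrangian L = sqrt(1 + (y')^2) has no explicit y dependence, so ∂L/∂y = 0 and the Euler-Lagrange equation gives
    d/dx( y' / sqrt(1 + (y')^2) ) = 0  ⇒  y' / sqrt(1 + (y')^2) = const.
Hence y' is constant, so y(x) is affine.
Fitting the endpoints (-2, -1) and (4, -4):
    slope m = ((-4) − (-1)) / (4 − (-2)) = -1/2,
    intercept c = (-1) − m·(-2) = -2.
Extremal: y(x) = (-1/2) x - 2.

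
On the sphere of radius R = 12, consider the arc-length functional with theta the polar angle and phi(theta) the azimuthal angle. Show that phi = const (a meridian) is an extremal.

On the sphere of radius R = 12 with spherical coordinates (θ, φ), the induced metric is
    ds^2 = 144(dθ^2 + sin^2(θ) dφ^2).
Using θ as the parameter, the arc-length functional becomes
    J[φ] = ∫ 12 sqrt(1 + sin^2(θ) (dφ/dθ)^2) dθ.
So L = 12 sqrt(1 + sin^2(θ) φ'^2). Compute
    ∂L/∂φ = 0  (L has no explicit φ dependence),
    ∂L/∂φ' = 12 sin^2(θ) φ' / sqrt(1 + sin^2(θ) φ'^2).
For the candidate φ(θ) = c (constant), φ' = 0, so ∂L/∂φ' evaluated along the candidate vanishes, and ∂L/∂φ is identically zero. Hence
    d/dθ(∂L/∂φ') − ∂L/∂φ = 0
is satisfied. Therefore meridians φ = const are extremals of arc length — they are geodesics on the sphere.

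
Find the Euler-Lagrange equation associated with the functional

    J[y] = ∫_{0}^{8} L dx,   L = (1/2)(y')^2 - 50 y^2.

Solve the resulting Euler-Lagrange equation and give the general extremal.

The Lagrangian is L = (1/2)(y')^2 - 50 y^2.
∂L/∂y = -100y.
∂L/∂y' = y'.
The Euler-Lagrange equation d/dx(∂L/∂y') − ∂L/∂y = 0 becomes:
    y'' + 100 y = 0
General solution: y(x) = A sin(10x) + B cos(10x), where A and B are arbitrary constants fixed by the endpoint conditions.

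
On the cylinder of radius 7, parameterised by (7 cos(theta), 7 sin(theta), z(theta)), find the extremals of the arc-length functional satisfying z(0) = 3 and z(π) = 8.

Parameterise the cylinder of radius R = 7 as
    r(θ) = (7 cos θ, 7 sin θ, z(θ)).
The arc-length element is
    ds = sqrt(49 + (dz/dθ)^2) dθ,
so the Lagrangian is L = sqrt(49 + z'^2).
L depends on z' only, not on z or θ, so ∂L/∂z = 0 and
    ∂L/∂z' = z' / sqrt(49 + z'^2).
The Euler-Lagrange equation gives
    d/dθ( z' / sqrt(49 + z'^2) ) = 0,
so z' is constant. Integrating once:
    z(θ) = a θ + b,
a helix on the cylinder (a straight line when the cylinder is unrolled). The constants a, b are determined by the endpoint conditions.
With endpoint conditions z(0) = 3 and z(π) = 8: from z(0) = b we get b = 3, and a·π + 3 = 8 gives a = 5/π, so
    z(θ) = (5/π) θ + 3.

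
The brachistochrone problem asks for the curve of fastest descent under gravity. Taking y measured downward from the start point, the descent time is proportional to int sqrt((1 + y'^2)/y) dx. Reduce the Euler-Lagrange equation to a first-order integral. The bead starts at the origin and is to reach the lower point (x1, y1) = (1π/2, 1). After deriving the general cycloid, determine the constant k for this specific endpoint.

The Lagrangian L = sqrt((1 + y'^2) / y) has no explicit x dependence, so the Beltrami identity applies:
    L − y' ∂L/∂y' = C.
Compute ∂L/∂y' = y' / sqrt(y (1 + y'^2)).
Substitute:
    sqrt((1 + y'^2)/y) − y'·y' / sqrt(y (1 + y'^2))
    = (1 + y'^2) / sqrt(y (1 + y'^2)) − y'^2 / sqrt(y (1 + y'^2))
    = 1 / sqrt(y (1 + y'^2)) = C.
Squaring and rearranging gives the first integral
    y (1 + y'^2) = 1/C^2 =: k   (constant).
Solving this first-order ODE by the substitution
    y = (k/2)(1 − cos θ)
yields the cycloid parameterisation
    x(θ) = (k/2)(θ − sin θ),   y(θ) = (k/2)(1 − cos θ).
The constant k is fixed by the endpoint condition.
Now fit the given lower endpoint (x1, y1) = (1π/2, 1). At the bottom of the first arch (θ = π), the parametric equations give
    y(π) = (k/2)(1 − cos π) = k,
    x(π) = (k/2)(π − sin π) = kπ/2.
Matching y(π) = 1 gives k = 1, consistent with x(π) = 1π/2. Therefore the specific cycloid is
    x(θ) = (1/2)(θ − sin θ),   y(θ) = (1/2)(1 − cos θ).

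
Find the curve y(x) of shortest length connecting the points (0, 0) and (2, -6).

Arc-length functional: J[y] = ∫ sqrt(1 + (y')^2) dx.
Lagrangian L = sqrt(1 + (y')^2) has no explicit y dependence, so ∂L/∂y = 0 and the Euler-Lagrange equation gives
    d/dx( y' / sqrt(1 + (y')^2) ) = 0  ⇒  y' / sqrt(1 + (y')^2) = const.
Hence y' is constant, so y(x) is affine.
Fitting the endpoints (0, 0) and (2, -6):
    slope m = ((-6) − 0) / (2 − 0) = -3,
    intercept c = 0 − m·0 = 0.
Extremal: y(x) = -3 x.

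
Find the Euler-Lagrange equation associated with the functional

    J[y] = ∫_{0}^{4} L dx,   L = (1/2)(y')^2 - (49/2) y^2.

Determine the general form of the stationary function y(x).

The Lagrangian is L = (1/2)(y')^2 - (49/2) y^2.
∂L/∂y = -49y.
∂L/∂y' = y'.
The Euler-Lagrange equation d/dx(∂L/∂y') − ∂L/∂y = 0 becomes:
    y'' + 49 y = 0
General solution: y(x) = A sin(7x) + B cos(7x), where A and B are arbitrary constants fixed by the endpoint conditions.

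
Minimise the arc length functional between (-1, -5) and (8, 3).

Arc-length functional: J[y] = ∫ sqrt(1 + (y')^2) dx.
Lagrangian L = sqrt(1 + (y')^2) has no explicit y dependence, so ∂L/∂y = 0 and the Euler-Lagrange equation gives
    d/dx( y' / sqrt(1 + (y')^2) ) = 0  ⇒  y' / sqrt(1 + (y')^2) = const.
Hence y' is constant, so y(x) is affine.
Fitting the endpoints (-1, -5) and (8, 3):
    slope m = (3 − (-5)) / (8 − (-1)) = 8/9,
    intercept c = (-5) − m·(-1) = -37/9.
Extremal: y(x) = (8/9) x - 37/9.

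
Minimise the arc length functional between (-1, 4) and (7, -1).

Arc-length functional: J[y] = ∫ sqrt(1 + (y')^2) dx.
Lagrangian L = sqrt(1 + (y')^2) has no explicit y dependence, so ∂L/∂y = 0 and the Euler-Lagrange equation gives
    d/dx( y' / sqrt(1 + (y')^2) ) = 0  ⇒  y' / sqrt(1 + (y')^2) = const.
Hence y' is constant, so y(x) is affine.
Fitting the endpoints (-1, 4) and (7, -1):
    slope m = ((-1) − 4) / (7 − (-1)) = -5/8,
    intercept c = 4 − m·(-1) = 27/8.
Extremal: y(x) = (-5/8) x + 27/8.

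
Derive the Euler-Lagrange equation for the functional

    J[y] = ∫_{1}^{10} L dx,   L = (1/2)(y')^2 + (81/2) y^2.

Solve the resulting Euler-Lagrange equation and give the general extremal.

The Lagrangian is L = (1/2)(y')^2 + (81/2) y^2.
∂L/∂y = 81y.
∂L/∂y' = y'.
The Euler-Lagrange equation d/dx(∂L/∂y') − ∂L/∂y = 0 becomes:
    y'' - 81 y = 0
General solution: y(x) = A e^(9x) + B e^(-9x), where A and B are arbitrary constants fixed by the endpoint conditions.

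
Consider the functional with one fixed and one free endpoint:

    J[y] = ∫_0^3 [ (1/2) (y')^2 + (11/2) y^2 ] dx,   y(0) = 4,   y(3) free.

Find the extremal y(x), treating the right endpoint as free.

The Lagrangian L = (1/2) (y')^2 + (11/2) y^2 gives
    ∂L/∂y = 11 y,   ∂L/∂y' = y'.
Euler-Lagrange: y'' − 11 y = 0.
With k = sqrt(11), the general solution is
    y(x) = A cosh(sqrt(11) x) + B sinh(sqrt(11) x).
Fixed left endpoint y(0) = 4 ⇒ A = 4.
The right endpoint x = 3 is free, so the natural (transversality) condition is ∂L/∂y' |_{x=3} = 0, i.e. y'(3) = 0.
Compute y'(x) = A k sinh(k x) + B k cosh(k x), so
    y'(3) = A k sinh(k·3) + B k cosh(k·3) = 0
    ⇒ B = −A tanh(k·3) = − 4 tanh(sqrt(11)·3).
Therefore the extremal is
    y(x) = 4 cosh(sqrt(11) x) − 4 tanh(sqrt(11)·3) sinh(sqrt(11) x).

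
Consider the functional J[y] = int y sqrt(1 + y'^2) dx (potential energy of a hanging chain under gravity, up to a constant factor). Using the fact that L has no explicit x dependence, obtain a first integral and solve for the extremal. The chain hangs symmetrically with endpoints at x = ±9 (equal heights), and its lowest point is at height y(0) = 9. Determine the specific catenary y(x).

The Lagrangian L(y, y') = y sqrt(1 + y'^2) has no explicit x dependence, so the Beltrami identity applies:
    L − y' ∂L/∂y' = C.
Compute ∂L/∂y' = y · y' / sqrt(1 + y'^2). Then
    L − y' ∂L/∂y'
    = y sqrt(1 + y'^2) − y · y'^2 / sqrt(1 + y'^2)
    = y (1 + y'^2 − y'^2) / sqrt(1 + y'^2)
    = y / sqrt(1 + y'^2) = C.
Squaring gives y^2 = C^2 (1 + y'^2), i.e.
    y'^2 = y^2 / C^2 − 1.
Separating variables,
    dy / sqrt(y^2 − C^2) = dx / C,
and integrating gives arccosh(y / C) = (x − a)/C, so
    y(x) = C cosh((x − a)/C),
the catenary. The constants C and a are fixed by the two endpoint conditions (and, for the hanging-chain problem, the length constraint selects C).
Now fit the given data. The endpoints x = ±9 are symmetric at equal height, so the catenary is even about its minimum: a = 0 and y(x) = C cosh(x/C). The lowest point is y(0) = C cosh(0) = C, and we are told y(0) = 9, so C = 9. Therefore
    y(x) = 9 cosh(x/9),
and at the endpoints
    y(±9) = 9 cosh(9/9).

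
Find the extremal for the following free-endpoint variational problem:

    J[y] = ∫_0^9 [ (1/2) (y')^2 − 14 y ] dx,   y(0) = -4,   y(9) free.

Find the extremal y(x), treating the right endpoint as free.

The Lagrangian L = (1/2) (y')^2 − 14 y gives
    ∂L/∂y = −14,   ∂L/∂y' = y'.
Euler-Lagrange: d/dx(y') − (−14) = 0, i.e. y'' + 14 = 0, so
    y(x) = −(14/2) x^2 + C1 x + C2.
Fixed left endpoint y(0) = -4 ⇒ C2 = -4.
The right endpoint x = 9 is free, so the natural (transversality) condition is ∂L/∂y' |_{x=9} = 0, i.e. y'(9) = 0.
Compute y'(x) = −14 x + C1, so y'(9) = −126 + C1 = 0 ⇒ C1 = 126.
Therefore the extremal is
    y(x) = −7 x^2 + 126 x − 4.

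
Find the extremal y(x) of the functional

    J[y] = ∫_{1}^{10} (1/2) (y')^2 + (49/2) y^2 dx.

The Lagrangian is L = (1/2) (y')^2 + (49/2) y^2.
Compute ∂L/∂y = 49y, ∂L/∂y' = y'.
The Euler-Lagrange equation d/dx(∂L/∂y') − ∂L/∂y = 0 reduces to
    y'' − 49 y = 0.
Its general solution is
    y(x) = A e^(7x) + B e^(−7x),
with A, B fixed by the endpoint conditions.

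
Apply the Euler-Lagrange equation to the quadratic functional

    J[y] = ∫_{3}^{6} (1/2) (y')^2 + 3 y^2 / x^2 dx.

The Lagrangian is L = (1/2) (y')^2 + 3 y^2 / x^2.
Compute ∂L/∂y = 6y/x^2, ∂L/∂y' = y'.
The Euler-Lagrange equation d/dx(∂L/∂y') − ∂L/∂y = 0 reduces to
    y'' − 6/x^2 · y = 0  (x > 0).
Its general solution is
    y(x) = A x^3 + B x^(-2),
with A, B fixed by the endpoint conditions.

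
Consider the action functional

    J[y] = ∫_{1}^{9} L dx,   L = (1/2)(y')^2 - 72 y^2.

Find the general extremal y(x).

The Lagrangian is L = (1/2)(y')^2 - 72 y^2.
∂L/∂y = -144y.
∂L/∂y' = y'.
The Euler-Lagrange equation d/dx(∂L/∂y') − ∂L/∂y = 0 becomes:
    y'' + 144 y = 0
General solution: y(x) = A sin(12x) + B cos(12x), where A and B are arbitrary constants fixed by the endpoint conditions.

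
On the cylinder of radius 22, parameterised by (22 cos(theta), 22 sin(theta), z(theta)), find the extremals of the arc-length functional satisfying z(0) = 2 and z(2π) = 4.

Parameterise the cylinder of radius R = 22 as
    r(θ) = (22 cos θ, 22 sin θ, z(θ)).
The arc-length element is
    ds = sqrt(484 + (dz/dθ)^2) dθ,
so the Lagrangian is L = sqrt(484 + z'^2).
L depends on z' only, not on z or θ, so ∂L/∂z = 0 and
    ∂L/∂z' = z' / sqrt(484 + z'^2).
The Euler-Lagrange equation gives
    d/dθ( z' / sqrt(484 + z'^2) ) = 0,
so z' is constant. Integrating once:
    z(θ) = a θ + b,
a helix on the cylinder (a straight line when the cylinder is unrolled). The constants a, b are determined by the endpoint conditions.
With endpoint conditions z(0) = 2 and z(2π) = 4: from z(0) = b we get b = 2, and a·2π + 2 = 4 gives a = 1/π, so
    z(θ) = (1/π) θ + 2.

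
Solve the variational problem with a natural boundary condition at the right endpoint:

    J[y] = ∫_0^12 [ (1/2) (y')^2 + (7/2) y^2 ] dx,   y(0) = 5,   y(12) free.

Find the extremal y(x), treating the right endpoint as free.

The Lagrangian L = (1/2) (y')^2 + (7/2) y^2 gives
    ∂L/∂y = 7 y,   ∂L/∂y' = y'.
Euler-Lagrange: y'' − 7 y = 0.
With k = sqrt(7), the general solution is
    y(x) = A cosh(sqrt(7) x) + B sinh(sqrt(7) x).
Fixed left endpoint y(0) = 5 ⇒ A = 5.
The right endpoint x = 12 is free, so the natural (transversality) condition is ∂L/∂y' |_{x=12} = 0, i.e. y'(12) = 0.
Compute y'(x) = A k sinh(k x) + B k cosh(k x), so
    y'(12) = A k sinh(k·12) + B k cosh(k·12) = 0
    ⇒ B = −A tanh(k·12) = − 5 tanh(sqrt(7)·12).
Therefore the extremal is
    y(x) = 5 cosh(sqrt(7) x) − 5 tanh(sqrt(7)·12) sinh(sqrt(7) x).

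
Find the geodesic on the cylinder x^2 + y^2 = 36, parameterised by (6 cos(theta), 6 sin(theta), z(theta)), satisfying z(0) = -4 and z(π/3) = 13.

Parameterise the cylinder of radius R = 6 as
    r(θ) = (6 cos θ, 6 sin θ, z(θ)).
The arc-length element is
    ds = sqrt(36 + (dz/dθ)^2) dθ,
so the Lagrangian is L = sqrt(36 + z'^2).
L depends on z' only, not on z or θ, so ∂L/∂z = 0 and
    ∂L/∂z' = z' / sqrt(36 + z'^2).
The Euler-Lagrange equation gives
    d/dθ( z' / sqrt(36 + z'^2) ) = 0,
so z' is constant. Integrating once:
    z(θ) = a θ + b,
a helix on the cylinder (a straight line when the cylinder is unrolled). The constants a, b are determined by the endpoint conditions.
With endpoint conditions z(0) = -4 and z(π/3) = 13: from z(0) = b we get b = -4, and a·π/3 + -4 = 13 gives a = 51/π, so
    z(θ) = (51/π) θ − 4.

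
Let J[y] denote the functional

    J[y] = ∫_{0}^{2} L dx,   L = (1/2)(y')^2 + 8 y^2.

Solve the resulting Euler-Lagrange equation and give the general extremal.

The Lagrangian is L = (1/2)(y')^2 + 8 y^2.
∂L/∂y = 16y.
∂L/∂y' = y'.
The Euler-Lagrange equation d/dx(∂L/∂y') − ∂L/∂y = 0 becomes:
    y'' - 16 y = 0
General solution: y(x) = A e^(4x) + B e^(-4x), where A and B are arbitrary constants fixed by the endpoint conditions.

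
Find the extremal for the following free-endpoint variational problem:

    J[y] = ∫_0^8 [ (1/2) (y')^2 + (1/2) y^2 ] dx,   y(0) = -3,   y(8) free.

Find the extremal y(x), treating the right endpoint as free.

The Lagrangian L = (1/2) (y')^2 + (1/2) y^2 gives
    ∂L/∂y = 1 y,   ∂L/∂y' = y'.
Euler-Lagrange: y'' − y = 0.
With k = 1, the general solution is
    y(x) = A cosh(x) + B sinh(x).
Fixed left endpoint y(0) = -3 ⇒ A = -3.
The right endpoint x = 8 is free, so the natural (transversality) condition is ∂L/∂y' |_{x=8} = 0, i.e. y'(8) = 0.
Compute y'(x) = A k sinh(k x) + B k cosh(k x), so
    y'(8) = A k sinh(k·8) + B k cosh(k·8) = 0
    ⇒ B = −A tanh(k·8) = 3 tanh(1·8).
Therefore the extremal is
    y(x) = −3 cosh(1 x) + 3 tanh(1·8) sinh(1 x).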